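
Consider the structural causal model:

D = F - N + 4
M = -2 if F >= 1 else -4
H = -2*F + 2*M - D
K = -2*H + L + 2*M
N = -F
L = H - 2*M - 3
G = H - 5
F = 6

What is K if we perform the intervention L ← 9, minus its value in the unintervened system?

Intervening sets L = 9 and removes its equation (L = H - 2*M - 3).
N = -F  [with F=6]  = -6
D = F - N + 4  [with F=6, N=-6]  = 16
M = -2 if F >= 1 else -4  [with F=6]  = -2
H = -2*F + 2*M - D  [with F=6, M=-2, D=16]  = -32
K = -2*H + L + 2*M  [with H=-32, L=9, M=-2]  = 69
Without intervention: N = -F  [with F=6]  = -6; D = F - N + 4  [with F=6, N=-6]  = 16; M = -2 if F >= 1 else -4  [with F=6]  = -2; H = -2*F + 2*M - D  [with F=6, M=-2, D=16]  = -32; L = H - 2*M - 3  [with H=-32, M=-2]  = -31; K = -2*H + L + 2*M  [with H=-32, L=-31, M=-2]  = 29.
Change = 69 − 29 = 40.

40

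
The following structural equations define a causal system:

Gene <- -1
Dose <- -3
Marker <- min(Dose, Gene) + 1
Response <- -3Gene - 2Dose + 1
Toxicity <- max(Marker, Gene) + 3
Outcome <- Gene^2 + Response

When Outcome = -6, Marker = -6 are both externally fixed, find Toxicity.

Under do(Outcome = -6, Marker = -6), each intervened variable's structural equation is replaced by its fixed value.
Toxicity = max(Marker, Gene) + 3  [with Marker=-6, Gene=-1]  = 2

2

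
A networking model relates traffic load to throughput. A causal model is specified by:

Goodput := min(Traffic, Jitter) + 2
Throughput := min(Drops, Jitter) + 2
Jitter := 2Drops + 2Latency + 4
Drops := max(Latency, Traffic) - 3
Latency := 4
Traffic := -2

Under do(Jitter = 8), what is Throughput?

Intervening sets Jitter = 8 and removes its equation (Jitter := 2Drops + 2Latency + 4).
Drops = max(Latency, Traffic) - 3  [with Latency=4, Traffic=-2]  = 1
Throughput = min(Drops, Jitter) + 2  [with Drops=1, Jitter=8]  = 3

3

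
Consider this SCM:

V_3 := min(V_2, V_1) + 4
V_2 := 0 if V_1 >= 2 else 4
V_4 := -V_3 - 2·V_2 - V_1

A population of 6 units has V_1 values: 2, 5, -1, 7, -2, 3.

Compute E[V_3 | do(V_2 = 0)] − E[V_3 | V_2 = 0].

-0.5

do(V_2=0) breaks V_2's dependence on V_1. With V_2=0 fixed, V_3 across the units is 4, 4, 3, 4, 2, 4, mean 3.5.
E[V_3|V_2=0] averages over only the 4 units with V_2=0 (V_1 = 2, 5, 7, 3): V_3 = 4, 4, 4, 4, mean 4.
Difference = 3.5 − 4 = -0.5.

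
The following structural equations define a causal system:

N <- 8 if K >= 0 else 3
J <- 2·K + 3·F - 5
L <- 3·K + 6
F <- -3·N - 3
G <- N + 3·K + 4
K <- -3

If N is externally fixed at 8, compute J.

-92

do(N=8) replaces the equation N <- 8 if K >= 0 else 3 with the constant N = 8.
F = -3·N - 3  [with N=8]  = -27
J = 2·K + 3·F - 5  [with K=-3, F=-27]  = -92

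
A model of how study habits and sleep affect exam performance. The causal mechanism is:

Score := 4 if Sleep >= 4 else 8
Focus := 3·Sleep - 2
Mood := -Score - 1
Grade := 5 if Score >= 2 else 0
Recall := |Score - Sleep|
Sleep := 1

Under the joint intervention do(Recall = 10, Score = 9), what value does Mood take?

-10

Under do(Recall = 10, Score = 9), each intervened variable's structural equation is replaced by its fixed value.
Mood = -Score - 1  [with Score=9]  = -10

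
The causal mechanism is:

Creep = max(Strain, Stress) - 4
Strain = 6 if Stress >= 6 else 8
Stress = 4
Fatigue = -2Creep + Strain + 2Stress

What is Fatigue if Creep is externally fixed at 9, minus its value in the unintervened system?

-10

The intervention breaks the incoming arrows to Creep: Creep = max(Strain, Stress) - 4 no longer applies, and Creep = 9.
Strain = 6 if Stress >= 6 else 8  [with Stress=4]  = 8
Fatigue = -2Creep + Strain + 2Stress  [with Creep=9, Strain=8, Stress=4]  = -2
Without intervention: Strain = 6 if Stress >= 6 else 8  [with Stress=4]  = 8; Creep = max(Strain, Stress) - 4  [with Strain=8, Stress=4]  = 4; Fatigue = -2Creep + Strain + 2Stress  [with Creep=4, Strain=8, Stress=4]  = 8.
Change = -2 − 8 = -10.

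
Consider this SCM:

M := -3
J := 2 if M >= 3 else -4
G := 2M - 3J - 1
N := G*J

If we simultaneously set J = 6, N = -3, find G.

-25

The joint intervention fixes J = 6, N = -3, removing each variable's own equation.
G = 2M - 3J - 1  [with M=-3, J=6]  = -25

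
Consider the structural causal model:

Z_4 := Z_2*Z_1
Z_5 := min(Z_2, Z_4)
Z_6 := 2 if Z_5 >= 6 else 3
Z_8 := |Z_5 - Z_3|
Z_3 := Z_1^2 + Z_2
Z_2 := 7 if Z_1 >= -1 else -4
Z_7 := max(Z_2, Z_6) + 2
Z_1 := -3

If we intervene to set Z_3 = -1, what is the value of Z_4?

12

The intervention breaks the incoming arrows to Z_3: Z_3 := Z_1^2 + Z_2 no longer applies, and Z_3 = -1.
Z_4 is not downstream of the intervention, so its value is determined by the original equations.
Z_2 = 7 if Z_1 >= -1 else -4  [with Z_1=-3]  = -4
Z_4 = Z_2*Z_1  [with Z_2=-4, Z_1=-3]  = 12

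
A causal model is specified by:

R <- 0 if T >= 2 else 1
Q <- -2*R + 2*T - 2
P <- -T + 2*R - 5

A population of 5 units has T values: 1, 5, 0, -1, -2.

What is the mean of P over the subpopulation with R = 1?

Observing R=1 restricts to units where R's equation naturally yields 1: T ∈ {1, 0, -1, -2}. In that subpopulation P = -4, -3, -2, -1, mean -2.5.

-2.5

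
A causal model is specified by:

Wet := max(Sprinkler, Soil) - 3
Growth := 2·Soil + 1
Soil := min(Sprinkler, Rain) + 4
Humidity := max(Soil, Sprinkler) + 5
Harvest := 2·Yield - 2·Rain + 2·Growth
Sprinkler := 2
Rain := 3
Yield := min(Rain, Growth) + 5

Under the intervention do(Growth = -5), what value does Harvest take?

-16

do(Growth=-5) replaces the equation Growth := 2·Soil + 1 with the constant Growth = -5.
Yield = min(Rain, Growth) + 5  [with Rain=3, Growth=-5]  = 0
Harvest = 2·Yield - 2·Rain + 2·Growth  [with Yield=0, Rain=3, Growth=-5]  = -16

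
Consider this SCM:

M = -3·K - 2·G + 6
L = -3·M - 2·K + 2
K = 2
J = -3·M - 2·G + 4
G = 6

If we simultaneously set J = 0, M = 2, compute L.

-8

Under do(J = 0, M = 2), each intervened variable's structural equation is replaced by its fixed value.
L = -3·M - 2·K + 2  [with M=2, K=2]  = -8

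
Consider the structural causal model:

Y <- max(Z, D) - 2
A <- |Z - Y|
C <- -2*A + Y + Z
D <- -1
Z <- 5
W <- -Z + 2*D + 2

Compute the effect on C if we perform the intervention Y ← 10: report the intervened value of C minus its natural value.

The intervention breaks the incoming arrows to Y: Y <- max(Z, D) - 2 no longer applies, and Y = 10.
A = |Z - Y|  [with Z=5, Y=10]  = 5
C = -2*A + Y + Z  [with A=5, Y=10, Z=5]  = 5
Without intervention: Y = max(Z, D) - 2  [with Z=5, D=-1]  = 3; A = |Z - Y|  [with Z=5, Y=3]  = 2; C = -2*A + Y + Z  [with A=2, Y=3, Z=5]  = 4.
Change = 5 − 4 = 1.

1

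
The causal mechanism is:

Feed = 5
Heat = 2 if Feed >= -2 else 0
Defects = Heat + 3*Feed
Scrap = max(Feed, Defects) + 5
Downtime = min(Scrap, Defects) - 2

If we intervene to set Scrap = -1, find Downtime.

-3

Intervening sets Scrap = -1 and removes its equation (Scrap = max(Feed, Defects) + 5).
Heat = 2 if Feed >= -2 else 0  [with Feed=5]  = 2
Defects = Heat + 3*Feed  [with Heat=2, Feed=5]  = 17
Downtime = min(Scrap, Defects) - 2  [with Scrap=-1, Defects=17]  = -3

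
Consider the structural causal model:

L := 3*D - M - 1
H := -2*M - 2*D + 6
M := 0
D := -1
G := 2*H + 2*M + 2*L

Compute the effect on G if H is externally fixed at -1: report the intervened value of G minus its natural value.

do(H=-1) replaces the equation H := -2*M - 2*D + 6 with the constant H = -1.
L = 3*D - M - 1  [with D=-1, M=0]  = -4
G = 2*H + 2*M + 2*L  [with H=-1, M=0, L=-4]  = -10
Without intervention: H = -2*M - 2*D + 6  [with M=0, D=-1]  = 8; L = 3*D - M - 1  [with D=-1, M=0]  = -4; G = 2*H + 2*M + 2*L  [with H=8, M=0, L=-4]  = 8.
Change = -10 − 8 = -18.

-18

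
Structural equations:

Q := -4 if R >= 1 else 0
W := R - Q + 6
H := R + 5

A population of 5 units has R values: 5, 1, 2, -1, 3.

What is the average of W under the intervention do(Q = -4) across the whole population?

do(Q=-4) breaks Q's dependence on R. With Q=-4 fixed, W across the units is 15, 11, 12, 9, 13, mean 12.

12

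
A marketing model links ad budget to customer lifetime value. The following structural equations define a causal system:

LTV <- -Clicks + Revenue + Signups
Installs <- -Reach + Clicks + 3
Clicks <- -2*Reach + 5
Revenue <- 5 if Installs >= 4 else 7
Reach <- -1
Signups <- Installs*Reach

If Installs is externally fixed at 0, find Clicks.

7

Under do(Installs=0), the mechanism Installs <- -Reach + Clicks + 3 is discarded; Installs is fixed at 0.
Since Clicks is not a descendant of the intervened variable, it is unaffected.
Clicks = -2*Reach + 5  [with Reach=-1]  = 7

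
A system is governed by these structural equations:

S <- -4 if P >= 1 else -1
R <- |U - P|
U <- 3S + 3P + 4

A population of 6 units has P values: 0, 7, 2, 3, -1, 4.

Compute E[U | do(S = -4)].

-0.5

The intervention sets S=-4 in all 6 units regardless of P. Recomputing U per unit gives -8, 13, -2, 1, -11, 4; average -0.5.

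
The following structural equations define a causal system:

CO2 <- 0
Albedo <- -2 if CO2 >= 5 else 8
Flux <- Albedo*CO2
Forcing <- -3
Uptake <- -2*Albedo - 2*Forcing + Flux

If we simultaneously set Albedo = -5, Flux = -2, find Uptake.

Setting Albedo = -5, Flux = -2 by intervention discards those variables' equations.
Uptake = -2*Albedo - 2*Forcing + Flux  [with Albedo=-5, Forcing=-3, Flux=-2]  = 14

14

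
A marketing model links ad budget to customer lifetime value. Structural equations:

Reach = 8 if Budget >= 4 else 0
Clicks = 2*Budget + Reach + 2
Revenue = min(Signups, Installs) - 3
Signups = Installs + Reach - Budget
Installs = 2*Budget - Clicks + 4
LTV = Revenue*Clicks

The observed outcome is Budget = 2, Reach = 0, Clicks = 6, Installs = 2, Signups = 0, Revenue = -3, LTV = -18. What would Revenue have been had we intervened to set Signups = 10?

-1

The intervention breaks the incoming arrows to Signups: Signups = Installs + Reach - Budget no longer applies, and Signups = 10.
Reach = 8 if Budget >= 4 else 0  [with Budget=2]  = 0
Clicks = 2*Budget + Reach + 2  [with Budget=2, Reach=0]  = 6
Installs = 2*Budget - Clicks + 4  [with Budget=2, Clicks=6]  = 2
Revenue = min(Signups, Installs) - 3  [with Signups=10, Installs=2]  = -1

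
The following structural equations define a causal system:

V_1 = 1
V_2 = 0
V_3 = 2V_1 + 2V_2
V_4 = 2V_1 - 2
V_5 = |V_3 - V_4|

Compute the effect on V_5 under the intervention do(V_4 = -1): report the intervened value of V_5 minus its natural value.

1

Intervening sets V_4 = -1 and removes its equation (V_4 = 2V_1 - 2).
V_3 = 2V_1 + 2V_2  [with V_1=1, V_2=0]  = 2
V_5 = |V_3 - V_4|  [with V_3=2, V_4=-1]  = 3
Without intervention: V_3 = 2V_1 + 2V_2  [with V_1=1, V_2=0]  = 2; V_4 = 2V_1 - 2  [with V_1=1]  = 0; V_5 = |V_3 - V_4|  [with V_3=2, V_4=0]  = 2.
Change = 3 − 2 = 1.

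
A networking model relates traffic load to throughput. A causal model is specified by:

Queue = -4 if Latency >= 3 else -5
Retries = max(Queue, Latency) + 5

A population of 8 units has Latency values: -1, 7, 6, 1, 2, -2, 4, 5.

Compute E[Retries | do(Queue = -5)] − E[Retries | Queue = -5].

2.75

do(Queue=-5) breaks Queue's dependence on Latency. With Queue=-5 fixed, Retries across the units is 4, 12, 11, 6, 7, 3, 9, 10, mean 7.75.
Observing Queue=-5 restricts to units where Queue's equation naturally yields -5: Latency ∈ {-1, 1, 2, -2}. In that subpopulation Retries = 4, 6, 7, 3, mean 5.
Difference = 7.75 − 5 = 2.75.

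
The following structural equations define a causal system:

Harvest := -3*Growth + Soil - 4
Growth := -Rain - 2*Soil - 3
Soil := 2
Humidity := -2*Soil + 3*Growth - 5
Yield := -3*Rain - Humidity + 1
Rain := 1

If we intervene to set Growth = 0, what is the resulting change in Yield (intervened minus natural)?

-24

do(Growth=0) replaces the equation Growth := -Rain - 2*Soil - 3 with the constant Growth = 0.
Humidity = -2*Soil + 3*Growth - 5  [with Soil=2, Growth=0]  = -9
Yield = -3*Rain - Humidity + 1  [with Rain=1, Humidity=-9]  = 7
Without intervention: Growth = -Rain - 2*Soil - 3  [with Rain=1, Soil=2]  = -8; Humidity = -2*Soil + 3*Growth - 5  [with Soil=2, Growth=-8]  = -33; Yield = -3*Rain - Humidity + 1  [with Rain=1, Humidity=-33]  = 31.
Change = 7 − 31 = -24.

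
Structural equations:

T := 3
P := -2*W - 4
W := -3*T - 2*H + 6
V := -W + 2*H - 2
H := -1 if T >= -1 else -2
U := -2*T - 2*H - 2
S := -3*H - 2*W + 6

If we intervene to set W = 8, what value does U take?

The intervention breaks the incoming arrows to W: W := -3*T - 2*H + 6 no longer applies, and W = 8.
U is not downstream of the intervention, so its value is determined by the original equations.
H = -1 if T >= -1 else -2  [with T=3]  = -1
U = -2*T - 2*H - 2  [with T=3, H=-1]  = -6

-6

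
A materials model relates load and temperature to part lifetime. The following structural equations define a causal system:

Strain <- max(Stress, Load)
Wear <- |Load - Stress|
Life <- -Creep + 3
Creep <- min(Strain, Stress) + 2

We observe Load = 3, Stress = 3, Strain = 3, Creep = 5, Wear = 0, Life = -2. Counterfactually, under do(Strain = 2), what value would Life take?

The intervention breaks the incoming arrows to Strain: Strain <- max(Stress, Load) no longer applies, and Strain = 2.
Creep = min(Strain, Stress) + 2  [with Strain=2, Stress=3]  = 4
Life = -Creep + 3  [with Creep=4]  = -1

-1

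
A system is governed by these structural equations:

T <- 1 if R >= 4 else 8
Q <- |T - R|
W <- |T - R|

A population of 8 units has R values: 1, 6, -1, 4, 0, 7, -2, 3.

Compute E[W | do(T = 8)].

Every unit gets T=8 under the intervention. W values become 7, 2, 9, 4, 8, 1, 10, 5; E[W|do(T=8)] = 5.75.

5.75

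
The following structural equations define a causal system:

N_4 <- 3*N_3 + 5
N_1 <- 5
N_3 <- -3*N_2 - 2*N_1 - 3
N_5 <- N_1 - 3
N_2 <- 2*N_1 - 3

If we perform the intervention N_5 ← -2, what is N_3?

-34

do(N_5=-2) replaces the equation N_5 <- N_1 - 3 with the constant N_5 = -2.
N_3 is not downstream of the intervention, so its value is determined by the original equations.
N_2 = 2*N_1 - 3  [with N_1=5]  = 7
N_3 = -3*N_2 - 2*N_1 - 3  [with N_2=7, N_1=5]  = -34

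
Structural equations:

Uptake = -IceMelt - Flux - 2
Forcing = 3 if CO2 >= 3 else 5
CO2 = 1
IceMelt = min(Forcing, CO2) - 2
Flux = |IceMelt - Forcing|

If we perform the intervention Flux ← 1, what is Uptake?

-2

Intervening sets Flux = 1 and removes its equation (Flux = |IceMelt - Forcing|).
Forcing = 3 if CO2 >= 3 else 5  [with CO2=1]  = 5
IceMelt = min(Forcing, CO2) - 2  [with Forcing=5, CO2=1]  = -1
Uptake = -IceMelt - Flux - 2  [with IceMelt=-1, Flux=1]  = -2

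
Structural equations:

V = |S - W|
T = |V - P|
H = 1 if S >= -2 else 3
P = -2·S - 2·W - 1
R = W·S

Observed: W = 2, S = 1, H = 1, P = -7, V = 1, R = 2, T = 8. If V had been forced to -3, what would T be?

Under do(V=-3), the mechanism V = |S - W| is discarded; V is fixed at -3.
P = -2·S - 2·W - 1  [with S=1, W=2]  = -7
T = |V - P|  [with V=-3, P=-7]  = 4

4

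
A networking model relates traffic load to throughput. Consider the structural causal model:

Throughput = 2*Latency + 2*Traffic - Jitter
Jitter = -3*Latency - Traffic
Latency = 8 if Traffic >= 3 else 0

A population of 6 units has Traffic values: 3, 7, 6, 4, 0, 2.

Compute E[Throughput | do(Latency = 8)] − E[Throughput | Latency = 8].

-4

do(Latency=8) breaks Latency's dependence on Traffic. With Latency=8 fixed, Throughput across the units is 49, 61, 58, 52, 40, 46, mean 51.
E[Throughput|Latency=8] averages over only the 4 units with Latency=8 (Traffic = 3, 7, 6, 4): Throughput = 49, 61, 58, 52, mean 55.
Difference = 51 − 55 = -4.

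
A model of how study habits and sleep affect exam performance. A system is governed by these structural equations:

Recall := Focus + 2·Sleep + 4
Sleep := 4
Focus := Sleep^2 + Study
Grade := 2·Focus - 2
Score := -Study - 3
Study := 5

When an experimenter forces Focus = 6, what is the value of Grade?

10

The intervention breaks the incoming arrows to Focus: Focus := Sleep^2 + Study no longer applies, and Focus = 6.
Grade = 2·Focus - 2  [with Focus=6]  = 10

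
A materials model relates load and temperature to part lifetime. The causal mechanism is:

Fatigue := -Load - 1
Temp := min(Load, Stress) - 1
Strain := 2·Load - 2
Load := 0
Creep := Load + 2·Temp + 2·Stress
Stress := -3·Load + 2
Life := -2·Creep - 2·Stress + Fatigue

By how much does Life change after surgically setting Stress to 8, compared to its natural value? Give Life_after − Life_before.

-36

Under do(Stress=8), the mechanism Stress := -3·Load + 2 is discarded; Stress is fixed at 8.
Temp = min(Load, Stress) - 1  [with Load=0, Stress=8]  = -1
Creep = Load + 2·Temp + 2·Stress  [with Load=0, Temp=-1, Stress=8]  = 14
Fatigue = -Load - 1  [with Load=0]  = -1
Life = -2·Creep - 2·Stress + Fatigue  [with Creep=14, Stress=8, Fatigue=-1]  = -45
Without intervention: Stress = -3·Load + 2  [with Load=0]  = 2; Temp = min(Load, Stress) - 1  [with Load=0, Stress=2]  = -1; Creep = Load + 2·Temp + 2·Stress  [with Load=0, Temp=-1, Stress=2]  = 2; Fatigue = -Load - 1  [with Load=0]  = -1; Life = -2·Creep - 2·Stress + Fatigue  [with Creep=2, Stress=2, Fatigue=-1]  = -9.
Change = -45 − (-9) = -36.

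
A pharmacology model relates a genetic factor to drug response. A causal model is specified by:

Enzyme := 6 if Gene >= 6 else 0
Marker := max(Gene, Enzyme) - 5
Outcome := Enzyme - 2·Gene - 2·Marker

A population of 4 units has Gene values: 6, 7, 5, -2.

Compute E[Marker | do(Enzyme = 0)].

do(Enzyme=0) breaks Enzyme's dependence on Gene. With Enzyme=0 fixed, Marker across the units is 1, 2, 0, -5, mean -0.5.

-0.5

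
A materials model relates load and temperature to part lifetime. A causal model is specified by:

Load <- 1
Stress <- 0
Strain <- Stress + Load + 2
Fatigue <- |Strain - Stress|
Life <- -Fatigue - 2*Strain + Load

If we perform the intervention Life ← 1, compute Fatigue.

The intervention breaks the incoming arrows to Life: Life <- -Fatigue - 2*Strain + Load no longer applies, and Life = 1.
Since Fatigue is not a descendant of the intervened variable, it is unaffected.
Strain = Stress + Load + 2  [with Stress=0, Load=1]  = 3
Fatigue = |Strain - Stress|  [with Strain=3, Stress=0]  = 3

3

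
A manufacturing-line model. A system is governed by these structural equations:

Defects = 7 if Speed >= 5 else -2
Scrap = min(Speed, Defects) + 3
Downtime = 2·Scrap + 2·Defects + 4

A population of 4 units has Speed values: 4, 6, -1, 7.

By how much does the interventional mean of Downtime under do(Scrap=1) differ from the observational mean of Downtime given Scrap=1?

9

Every unit gets Scrap=1 under the intervention. Downtime values become 2, 20, 2, 20; E[Downtime|do(Scrap=1)] = 11.
Conditioning on Scrap=1 selects the 2 unit(s) with Speed ∈ {4, -1}. Their Downtime values: 2, 2. Mean = 2.
Difference = 11 − 2 = 9.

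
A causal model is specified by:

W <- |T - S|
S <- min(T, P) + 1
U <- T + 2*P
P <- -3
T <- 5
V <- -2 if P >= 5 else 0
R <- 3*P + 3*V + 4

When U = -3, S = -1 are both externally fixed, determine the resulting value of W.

6

Under do(U = -3, S = -1), each intervened variable's structural equation is replaced by its fixed value.
W = |T - S|  [with T=5, S=-1]  = 6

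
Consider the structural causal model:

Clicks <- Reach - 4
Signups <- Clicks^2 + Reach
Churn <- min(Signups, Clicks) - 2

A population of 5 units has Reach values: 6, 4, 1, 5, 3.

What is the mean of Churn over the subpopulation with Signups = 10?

-2.5

E[Churn|Signups=10] averages over only the 2 units with Signups=10 (Reach = 6, 1): Churn = 0, -5, mean -2.5.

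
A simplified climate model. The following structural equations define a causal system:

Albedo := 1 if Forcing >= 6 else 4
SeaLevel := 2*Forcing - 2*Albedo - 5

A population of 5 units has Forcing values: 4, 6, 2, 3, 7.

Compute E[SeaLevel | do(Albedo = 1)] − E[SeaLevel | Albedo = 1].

The intervention sets Albedo=1 in all 5 units regardless of Forcing. Recomputing SeaLevel per unit gives 1, 5, -3, -1, 7; average 1.8.
Conditioning on Albedo=1 selects the 2 unit(s) with Forcing ∈ {6, 7}. Their SeaLevel values: 5, 7. Mean = 6.
Difference = 1.8 − 6 = -4.2.

-4.2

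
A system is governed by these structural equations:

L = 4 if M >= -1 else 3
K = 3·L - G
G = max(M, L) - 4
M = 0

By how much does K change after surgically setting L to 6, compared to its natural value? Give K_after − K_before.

4

Under do(L=6), the mechanism L = 4 if M >= -1 else 3 is discarded; L is fixed at 6.
G = max(M, L) - 4  [with M=0, L=6]  = 2
K = 3·L - G  [with L=6, G=2]  = 16
Without intervention: L = 4 if M >= -1 else 3  [with M=0]  = 4; G = max(M, L) - 4  [with M=0, L=4]  = 0; K = 3·L - G  [with L=4, G=0]  = 12.
Change = 16 − 12 = 4.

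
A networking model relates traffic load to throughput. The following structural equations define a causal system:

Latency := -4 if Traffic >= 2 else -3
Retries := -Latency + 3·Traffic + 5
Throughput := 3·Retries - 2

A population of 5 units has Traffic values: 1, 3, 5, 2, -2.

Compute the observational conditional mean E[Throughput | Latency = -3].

Observing Latency=-3 restricts to units where Latency's equation naturally yields -3: Traffic ∈ {1, -2}. In that subpopulation Throughput = 31, 4, mean 17.5.

17.5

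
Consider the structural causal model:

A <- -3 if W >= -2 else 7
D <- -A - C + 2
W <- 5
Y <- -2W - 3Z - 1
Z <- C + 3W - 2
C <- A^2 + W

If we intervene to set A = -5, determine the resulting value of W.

Under do(A=-5), the mechanism A <- -3 if W >= -2 else 7 is discarded; A is fixed at -5.
W is not downstream of the intervention, so its value is determined by the original equations.

5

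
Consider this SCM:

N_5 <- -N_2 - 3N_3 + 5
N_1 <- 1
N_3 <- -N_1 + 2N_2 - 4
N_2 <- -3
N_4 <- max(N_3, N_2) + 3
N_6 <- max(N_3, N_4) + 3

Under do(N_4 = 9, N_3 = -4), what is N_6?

12

The joint intervention fixes N_4 = 9, N_3 = -4, removing each variable's own equation.
N_6 = max(N_3, N_4) + 3  [with N_3=-4, N_4=9]  = 12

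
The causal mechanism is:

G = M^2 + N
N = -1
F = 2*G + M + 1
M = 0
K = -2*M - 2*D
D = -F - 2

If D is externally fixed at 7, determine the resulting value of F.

The intervention breaks the incoming arrows to D: D = -F - 2 no longer applies, and D = 7.
Since F is not a descendant of the intervened variable, it is unaffected.
G = M^2 + N  [with M=0, N=-1]  = -1
F = 2*G + M + 1  [with G=-1, M=0]  = -1

-1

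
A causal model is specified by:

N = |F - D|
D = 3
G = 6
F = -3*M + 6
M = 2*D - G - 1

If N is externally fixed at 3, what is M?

do(N=3) replaces the equation N = |F - D| with the constant N = 3.
M is not downstream of the intervention, so its value is determined by the original equations.
M = 2*D - G - 1  [with D=3, G=6]  = -1

-1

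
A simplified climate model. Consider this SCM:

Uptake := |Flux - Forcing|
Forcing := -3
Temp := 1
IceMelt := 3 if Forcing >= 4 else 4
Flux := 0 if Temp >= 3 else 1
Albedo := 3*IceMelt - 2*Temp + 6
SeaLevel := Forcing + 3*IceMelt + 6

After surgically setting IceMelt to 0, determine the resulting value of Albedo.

The intervention breaks the incoming arrows to IceMelt: IceMelt := 3 if Forcing >= 4 else 4 no longer applies, and IceMelt = 0.
Albedo = 3*IceMelt - 2*Temp + 6  [with IceMelt=0, Temp=1]  = 4

4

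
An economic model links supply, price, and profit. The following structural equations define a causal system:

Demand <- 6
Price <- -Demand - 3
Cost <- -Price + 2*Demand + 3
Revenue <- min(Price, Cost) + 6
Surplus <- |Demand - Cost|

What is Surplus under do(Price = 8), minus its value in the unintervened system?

-17

do(Price=8) replaces the equation Price <- -Demand - 3 with the constant Price = 8.
Cost = -Price + 2*Demand + 3  [with Price=8, Demand=6]  = 7
Surplus = |Demand - Cost|  [with Demand=6, Cost=7]  = 1
Without intervention: Price = -Demand - 3  [with Demand=6]  = -9; Cost = -Price + 2*Demand + 3  [with Price=-9, Demand=6]  = 24; Surplus = |Demand - Cost|  [with Demand=6, Cost=24]  = 18.
Change = 1 − 18 = -17.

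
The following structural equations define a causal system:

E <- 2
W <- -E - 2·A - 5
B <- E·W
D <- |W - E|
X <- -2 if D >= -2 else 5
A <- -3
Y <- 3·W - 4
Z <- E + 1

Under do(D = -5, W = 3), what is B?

Under do(D = -5, W = 3), each intervened variable's structural equation is replaced by its fixed value.
B = E·W  [with E=2, W=3]  = 6

6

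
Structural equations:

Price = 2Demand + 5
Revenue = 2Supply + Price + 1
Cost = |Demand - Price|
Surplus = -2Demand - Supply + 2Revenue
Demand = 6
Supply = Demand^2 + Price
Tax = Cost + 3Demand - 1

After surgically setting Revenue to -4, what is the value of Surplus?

-73

Under do(Revenue=-4), the mechanism Revenue = 2Supply + Price + 1 is discarded; Revenue is fixed at -4.
Price = 2Demand + 5  [with Demand=6]  = 17
Supply = Demand^2 + Price  [with Demand=6, Price=17]  = 53
Surplus = -2Demand - Supply + 2Revenue  [with Demand=6, Supply=53, Revenue=-4]  = -73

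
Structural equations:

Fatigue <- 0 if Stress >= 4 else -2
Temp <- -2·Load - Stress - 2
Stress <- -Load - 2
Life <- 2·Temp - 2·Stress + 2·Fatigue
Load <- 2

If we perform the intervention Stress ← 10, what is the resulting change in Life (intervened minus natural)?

do(Stress=10) replaces the equation Stress <- -Load - 2 with the constant Stress = 10.
Temp = -2·Load - Stress - 2  [with Load=2, Stress=10]  = -16
Fatigue = 0 if Stress >= 4 else -2  [with Stress=10]  = 0
Life = 2·Temp - 2·Stress + 2·Fatigue  [with Temp=-16, Stress=10, Fatigue=0]  = -52
Without intervention: Stress = -Load - 2  [with Load=2]  = -4; Temp = -2·Load - Stress - 2  [with Load=2, Stress=-4]  = -2; Fatigue = 0 if Stress >= 4 else -2  [with Stress=-4]  = -2; Life = 2·Temp - 2·Stress + 2·Fatigue  [with Temp=-2, Stress=-4, Fatigue=-2]  = 0.
Change = -52 − 0 = -52.

-52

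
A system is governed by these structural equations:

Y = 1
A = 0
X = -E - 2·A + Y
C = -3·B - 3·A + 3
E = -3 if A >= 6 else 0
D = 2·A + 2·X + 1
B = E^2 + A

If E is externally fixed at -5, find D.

13

The intervention breaks the incoming arrows to E: E = -3 if A >= 6 else 0 no longer applies, and E = -5.
X = -E - 2·A + Y  [with E=-5, A=0, Y=1]  = 6
D = 2·A + 2·X + 1  [with A=0, X=6]  = 13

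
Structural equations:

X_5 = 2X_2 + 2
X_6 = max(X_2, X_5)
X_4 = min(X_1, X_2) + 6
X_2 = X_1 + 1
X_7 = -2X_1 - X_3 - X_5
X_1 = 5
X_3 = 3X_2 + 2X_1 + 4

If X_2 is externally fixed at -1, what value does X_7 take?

-21

Under do(X_2=-1), the mechanism X_2 = X_1 + 1 is discarded; X_2 is fixed at -1.
X_3 = 3X_2 + 2X_1 + 4  [with X_2=-1, X_1=5]  = 11
X_5 = 2X_2 + 2  [with X_2=-1]  = 0
X_7 = -2X_1 - X_3 - X_5  [with X_1=5, X_3=11, X_5=0]  = -21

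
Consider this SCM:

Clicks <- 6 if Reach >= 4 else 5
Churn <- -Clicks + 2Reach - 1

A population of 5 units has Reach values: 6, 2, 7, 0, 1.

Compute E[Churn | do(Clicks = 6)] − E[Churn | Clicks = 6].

do(Clicks=6) breaks Clicks's dependence on Reach. With Clicks=6 fixed, Churn across the units is 5, -3, 7, -7, -5, mean -0.6.
Observing Clicks=6 restricts to units where Clicks's equation naturally yields 6: Reach ∈ {6, 7}. In that subpopulation Churn = 5, 7, mean 6.
Difference = -0.6 − 6 = -6.6.

-6.6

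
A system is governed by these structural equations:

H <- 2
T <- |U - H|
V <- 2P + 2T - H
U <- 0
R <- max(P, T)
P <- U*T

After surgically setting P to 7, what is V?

Under do(P=7), the mechanism P <- U*T is discarded; P is fixed at 7.
T = |U - H|  [with U=0, H=2]  = 2
V = 2P + 2T - H  [with P=7, T=2, H=2]  = 16

16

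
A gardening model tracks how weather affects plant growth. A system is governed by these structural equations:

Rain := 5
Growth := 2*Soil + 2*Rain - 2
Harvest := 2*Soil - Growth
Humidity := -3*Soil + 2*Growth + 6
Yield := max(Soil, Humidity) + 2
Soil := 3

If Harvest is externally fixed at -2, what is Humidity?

do(Harvest=-2) replaces the equation Harvest := 2*Soil - Growth with the constant Harvest = -2.
No directed path runs from Harvest to Humidity, so Humidity keeps its natural value.
Growth = 2*Soil + 2*Rain - 2  [with Soil=3, Rain=5]  = 14
Humidity = -3*Soil + 2*Growth + 6  [with Soil=3, Growth=14]  = 25

25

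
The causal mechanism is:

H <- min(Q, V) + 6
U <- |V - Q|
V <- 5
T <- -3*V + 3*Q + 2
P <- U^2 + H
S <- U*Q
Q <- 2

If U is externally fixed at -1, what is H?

8

Under do(U=-1), the mechanism U <- |V - Q| is discarded; U is fixed at -1.
Since H is not a descendant of the intervened variable, it is unaffected.
H = min(Q, V) + 6  [with Q=2, V=5]  = 8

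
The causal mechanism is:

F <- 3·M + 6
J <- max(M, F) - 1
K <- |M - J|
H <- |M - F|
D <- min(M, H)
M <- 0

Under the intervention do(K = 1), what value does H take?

6

Intervening sets K = 1 and removes its equation (K <- |M - J|).
No directed path runs from K to H, so H keeps its natural value.
F = 3·M + 6  [with M=0]  = 6
H = |M - F|  [with M=0, F=6]  = 6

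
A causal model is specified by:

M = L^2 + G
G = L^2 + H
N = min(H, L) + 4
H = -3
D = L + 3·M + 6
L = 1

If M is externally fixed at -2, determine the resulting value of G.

Under do(M=-2), the mechanism M = L^2 + G is discarded; M is fixed at -2.
Since G is not a descendant of the intervened variable, it is unaffected.
G = L^2 + H  [with L=1, H=-3]  = -2

-2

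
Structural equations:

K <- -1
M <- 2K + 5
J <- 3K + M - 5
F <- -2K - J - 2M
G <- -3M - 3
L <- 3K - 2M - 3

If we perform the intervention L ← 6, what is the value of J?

-5

do(L=6) replaces the equation L <- 3K - 2M - 3 with the constant L = 6.
J is not downstream of the intervention, so its value is determined by the original equations.
M = 2K + 5  [with K=-1]  = 3
J = 3K + M - 5  [with K=-1, M=3]  = -5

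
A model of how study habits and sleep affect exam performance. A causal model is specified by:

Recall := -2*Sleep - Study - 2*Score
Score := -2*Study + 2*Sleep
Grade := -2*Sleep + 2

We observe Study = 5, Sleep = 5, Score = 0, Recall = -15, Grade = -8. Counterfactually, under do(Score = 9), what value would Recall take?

The intervention breaks the incoming arrows to Score: Score := -2*Study + 2*Sleep no longer applies, and Score = 9.
Recall = -2*Sleep - Study - 2*Score  [with Sleep=5, Study=5, Score=9]  = -33

-33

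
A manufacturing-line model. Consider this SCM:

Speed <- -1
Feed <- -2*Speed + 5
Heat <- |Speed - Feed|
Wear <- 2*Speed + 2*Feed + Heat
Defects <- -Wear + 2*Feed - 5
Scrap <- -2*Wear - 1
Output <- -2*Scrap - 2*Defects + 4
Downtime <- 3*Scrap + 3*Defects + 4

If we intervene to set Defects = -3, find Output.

92

Under do(Defects=-3), the mechanism Defects <- -Wear + 2*Feed - 5 is discarded; Defects is fixed at -3.
Feed = -2*Speed + 5  [with Speed=-1]  = 7
Heat = |Speed - Feed|  [with Speed=-1, Feed=7]  = 8
Wear = 2*Speed + 2*Feed + Heat  [with Speed=-1, Feed=7, Heat=8]  = 20
Scrap = -2*Wear - 1  [with Wear=20]  = -41
Output = -2*Scrap - 2*Defects + 4  [with Scrap=-41, Defects=-3]  = 92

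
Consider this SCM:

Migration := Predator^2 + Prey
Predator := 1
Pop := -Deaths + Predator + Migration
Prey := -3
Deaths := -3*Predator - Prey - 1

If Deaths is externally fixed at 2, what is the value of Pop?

do(Deaths=2) replaces the equation Deaths := -3*Predator - Prey - 1 with the constant Deaths = 2.
Migration = Predator^2 + Prey  [with Predator=1, Prey=-3]  = -2
Pop = -Deaths + Predator + Migration  [with Deaths=2, Predator=1, Migration=-2]  = -3

-3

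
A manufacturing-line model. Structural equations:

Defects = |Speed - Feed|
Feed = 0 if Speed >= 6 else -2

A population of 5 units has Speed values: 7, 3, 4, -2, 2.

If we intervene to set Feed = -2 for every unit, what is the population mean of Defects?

Every unit gets Feed=-2 under the intervention. Defects values become 9, 5, 6, 0, 4; E[Defects|do(Feed=-2)] = 4.8.

4.8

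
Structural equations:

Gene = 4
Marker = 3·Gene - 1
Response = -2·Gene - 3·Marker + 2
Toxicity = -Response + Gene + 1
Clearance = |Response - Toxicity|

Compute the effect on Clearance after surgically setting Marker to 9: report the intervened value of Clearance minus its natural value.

do(Marker=9) replaces the equation Marker = 3·Gene - 1 with the constant Marker = 9.
Response = -2·Gene - 3·Marker + 2  [with Gene=4, Marker=9]  = -33
Toxicity = -Response + Gene + 1  [with Response=-33, Gene=4]  = 38
Clearance = |Response - Toxicity|  [with Response=-33, Toxicity=38]  = 71
Without intervention: Marker = 3·Gene - 1  [with Gene=4]  = 11; Response = -2·Gene - 3·Marker + 2  [with Gene=4, Marker=11]  = -39; Toxicity = -Response + Gene + 1  [with Response=-39, Gene=4]  = 44; Clearance = |Response - Toxicity|  [with Response=-39, Toxicity=44]  = 83.
Change = 71 − 83 = -12.

-12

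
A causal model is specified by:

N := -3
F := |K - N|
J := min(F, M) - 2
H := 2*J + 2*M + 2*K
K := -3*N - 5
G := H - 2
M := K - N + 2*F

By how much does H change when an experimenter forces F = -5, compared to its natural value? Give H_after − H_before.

The intervention breaks the incoming arrows to F: F := |K - N| no longer applies, and F = -5.
K = -3*N - 5  [with N=-3]  = 4
M = K - N + 2*F  [with K=4, N=-3, F=-5]  = -3
J = min(F, M) - 2  [with F=-5, M=-3]  = -7
H = 2*J + 2*M + 2*K  [with J=-7, M=-3, K=4]  = -12
Without intervention: K = -3*N - 5  [with N=-3]  = 4; F = |K - N|  [with K=4, N=-3]  = 7; M = K - N + 2*F  [with K=4, N=-3, F=7]  = 21; J = min(F, M) - 2  [with F=7, M=21]  = 5; H = 2*J + 2*M + 2*K  [with J=5, M=21, K=4]  = 60.
Change = -12 − 60 = -72.

-72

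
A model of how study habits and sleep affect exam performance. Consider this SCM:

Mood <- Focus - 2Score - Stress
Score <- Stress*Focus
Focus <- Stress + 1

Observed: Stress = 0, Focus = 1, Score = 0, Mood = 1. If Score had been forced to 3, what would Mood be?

The intervention breaks the incoming arrows to Score: Score <- Stress*Focus no longer applies, and Score = 3.
Focus = Stress + 1  [with Stress=0]  = 1
Mood = Focus - 2Score - Stress  [with Focus=1, Score=3, Stress=0]  = -5

-5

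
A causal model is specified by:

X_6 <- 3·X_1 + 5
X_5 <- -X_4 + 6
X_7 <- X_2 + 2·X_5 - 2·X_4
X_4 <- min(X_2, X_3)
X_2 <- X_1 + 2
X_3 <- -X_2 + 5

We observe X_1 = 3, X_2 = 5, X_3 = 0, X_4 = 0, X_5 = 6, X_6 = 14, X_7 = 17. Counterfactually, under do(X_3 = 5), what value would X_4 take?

The intervention breaks the incoming arrows to X_3: X_3 <- -X_2 + 5 no longer applies, and X_3 = 5.
X_2 = X_1 + 2  [with X_1=3]  = 5
X_4 = min(X_2, X_3)  [with X_2=5, X_3=5]  = 5

5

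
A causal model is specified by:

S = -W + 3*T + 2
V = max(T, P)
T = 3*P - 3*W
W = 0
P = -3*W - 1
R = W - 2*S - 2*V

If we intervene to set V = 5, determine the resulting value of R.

4

Under do(V=5), the mechanism V = max(T, P) is discarded; V is fixed at 5.
P = -3*W - 1  [with W=0]  = -1
T = 3*P - 3*W  [with P=-1, W=0]  = -3
S = -W + 3*T + 2  [with W=0, T=-3]  = -7
R = W - 2*S - 2*V  [with W=0, S=-7, V=5]  = 4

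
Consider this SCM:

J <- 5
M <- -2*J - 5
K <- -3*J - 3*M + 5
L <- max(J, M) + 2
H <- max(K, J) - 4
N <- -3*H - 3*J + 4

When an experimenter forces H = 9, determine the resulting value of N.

The intervention breaks the incoming arrows to H: H <- max(K, J) - 4 no longer applies, and H = 9.
N = -3*H - 3*J + 4  [with H=9, J=5]  = -38

-38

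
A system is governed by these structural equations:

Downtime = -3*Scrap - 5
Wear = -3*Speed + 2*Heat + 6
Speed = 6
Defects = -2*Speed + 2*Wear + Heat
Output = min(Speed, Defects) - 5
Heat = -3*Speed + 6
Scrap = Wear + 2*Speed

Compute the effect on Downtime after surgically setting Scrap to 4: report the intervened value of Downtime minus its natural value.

Under do(Scrap=4), the mechanism Scrap = Wear + 2*Speed is discarded; Scrap is fixed at 4.
Downtime = -3*Scrap - 5  [with Scrap=4]  = -17
Without intervention: Heat = -3*Speed + 6  [with Speed=6]  = -12; Wear = -3*Speed + 2*Heat + 6  [with Speed=6, Heat=-12]  = -36; Scrap = Wear + 2*Speed  [with Wear=-36, Speed=6]  = -24; Downtime = -3*Scrap - 5  [with Scrap=-24]  = 67.
Change = -17 − 67 = -84.

-84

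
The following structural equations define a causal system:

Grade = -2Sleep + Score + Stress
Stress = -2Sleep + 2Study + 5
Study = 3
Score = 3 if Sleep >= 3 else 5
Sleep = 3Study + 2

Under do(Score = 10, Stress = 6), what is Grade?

-6

The joint intervention fixes Score = 10, Stress = 6, removing each variable's own equation.
Sleep = 3Study + 2  [with Study=3]  = 11
Grade = -2Sleep + Score + Stress  [with Sleep=11, Score=10, Stress=6]  = -6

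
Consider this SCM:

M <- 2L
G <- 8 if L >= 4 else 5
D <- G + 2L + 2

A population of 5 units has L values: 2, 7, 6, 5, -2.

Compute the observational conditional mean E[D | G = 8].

Observing G=8 restricts to units where G's equation naturally yields 8: L ∈ {7, 6, 5}. In that subpopulation D = 24, 22, 20, mean 22.

22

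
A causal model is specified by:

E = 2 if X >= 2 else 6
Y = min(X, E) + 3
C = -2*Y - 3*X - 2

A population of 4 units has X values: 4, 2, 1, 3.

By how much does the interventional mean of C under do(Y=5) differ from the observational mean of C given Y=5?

do(Y=5) breaks Y's dependence on X. With Y=5 fixed, C across the units is -24, -18, -15, -21, mean -19.5.
E[C|Y=5] averages over only the 3 units with Y=5 (X = 4, 2, 3): C = -24, -18, -21, mean -21.
Difference = -19.5 − (-21) = 1.5.

1.5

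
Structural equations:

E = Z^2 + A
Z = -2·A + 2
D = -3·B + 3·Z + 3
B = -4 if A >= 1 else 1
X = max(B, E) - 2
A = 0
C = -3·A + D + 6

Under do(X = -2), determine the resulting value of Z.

2

Under do(X=-2), the mechanism X = max(B, E) - 2 is discarded; X is fixed at -2.
Z is not downstream of the intervention, so its value is determined by the original equations.
Z = -2·A + 2  [with A=0]  = 2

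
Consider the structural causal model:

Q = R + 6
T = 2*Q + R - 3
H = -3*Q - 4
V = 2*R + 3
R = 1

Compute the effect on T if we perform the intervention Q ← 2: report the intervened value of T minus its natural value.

-10

do(Q=2) replaces the equation Q = R + 6 with the constant Q = 2.
T = 2*Q + R - 3  [with Q=2, R=1]  = 2
Without intervention: Q = R + 6  [with R=1]  = 7; T = 2*Q + R - 3  [with Q=7, R=1]  = 12.
Change = 2 − 12 = -10.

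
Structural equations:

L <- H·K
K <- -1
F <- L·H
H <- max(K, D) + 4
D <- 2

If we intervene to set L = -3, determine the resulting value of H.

6

Under do(L=-3), the mechanism L <- H·K is discarded; L is fixed at -3.
Since H is not a descendant of the intervened variable, it is unaffected.
H = max(K, D) + 4  [with K=-1, D=2]  = 6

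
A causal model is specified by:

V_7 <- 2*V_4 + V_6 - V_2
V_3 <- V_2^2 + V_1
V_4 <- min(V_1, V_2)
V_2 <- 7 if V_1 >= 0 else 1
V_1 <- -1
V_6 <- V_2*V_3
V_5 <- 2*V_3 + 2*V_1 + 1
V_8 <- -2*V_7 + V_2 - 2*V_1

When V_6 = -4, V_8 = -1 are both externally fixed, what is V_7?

Under do(V_6 = -4, V_8 = -1), each intervened variable's structural equation is replaced by its fixed value.
V_2 = 7 if V_1 >= 0 else 1  [with V_1=-1]  = 1
V_4 = min(V_1, V_2)  [with V_1=-1, V_2=1]  = -1
V_7 = 2*V_4 + V_6 - V_2  [with V_4=-1, V_6=-4, V_2=1]  = -7

-7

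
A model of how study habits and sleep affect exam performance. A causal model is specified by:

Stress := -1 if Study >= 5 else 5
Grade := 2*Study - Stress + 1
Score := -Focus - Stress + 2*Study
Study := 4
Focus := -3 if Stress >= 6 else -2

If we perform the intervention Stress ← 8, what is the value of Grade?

do(Stress=8) replaces the equation Stress := -1 if Study >= 5 else 5 with the constant Stress = 8.
Grade = 2*Study - Stress + 1  [with Study=4, Stress=8]  = 1

1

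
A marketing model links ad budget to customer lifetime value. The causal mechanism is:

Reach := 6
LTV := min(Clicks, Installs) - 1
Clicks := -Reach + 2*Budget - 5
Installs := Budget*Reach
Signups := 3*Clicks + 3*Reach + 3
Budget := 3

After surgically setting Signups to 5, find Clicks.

do(Signups=5) replaces the equation Signups := 3*Clicks + 3*Reach + 3 with the constant Signups = 5.
Clicks is not downstream of the intervention, so its value is determined by the original equations.
Clicks = -Reach + 2*Budget - 5  [with Reach=6, Budget=3]  = -5

-5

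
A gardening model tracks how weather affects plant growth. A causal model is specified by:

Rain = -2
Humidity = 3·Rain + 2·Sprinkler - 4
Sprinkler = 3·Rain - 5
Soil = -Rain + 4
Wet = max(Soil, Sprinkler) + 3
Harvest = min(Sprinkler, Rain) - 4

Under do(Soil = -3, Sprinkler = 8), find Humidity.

6

Setting Soil = -3, Sprinkler = 8 by intervention discards those variables' equations.
Humidity = 3·Rain + 2·Sprinkler - 4  [with Rain=-2, Sprinkler=8]  = 6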